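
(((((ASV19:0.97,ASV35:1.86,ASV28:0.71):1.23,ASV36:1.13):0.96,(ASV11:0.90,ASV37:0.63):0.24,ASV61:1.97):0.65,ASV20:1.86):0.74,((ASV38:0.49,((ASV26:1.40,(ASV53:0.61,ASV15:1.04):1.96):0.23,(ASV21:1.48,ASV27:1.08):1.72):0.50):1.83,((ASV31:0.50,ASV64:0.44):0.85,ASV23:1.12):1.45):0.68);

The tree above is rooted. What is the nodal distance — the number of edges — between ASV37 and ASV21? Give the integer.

The MRCA of ASV37 and ASV21 is the root of the tree.
From ASV37 up to that node: 4 branches. From ASV21 up to the same node: 5 branches. Total: 4 + 5 = 9.

9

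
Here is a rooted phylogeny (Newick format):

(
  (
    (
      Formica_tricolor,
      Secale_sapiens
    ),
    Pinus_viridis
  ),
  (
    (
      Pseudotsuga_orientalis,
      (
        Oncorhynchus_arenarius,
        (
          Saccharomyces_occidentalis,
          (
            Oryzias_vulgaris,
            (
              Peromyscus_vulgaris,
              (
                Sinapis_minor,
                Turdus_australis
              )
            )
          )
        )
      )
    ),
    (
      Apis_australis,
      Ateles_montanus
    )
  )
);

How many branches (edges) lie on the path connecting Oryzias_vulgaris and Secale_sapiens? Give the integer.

The MRCA of Oryzias_vulgaris and Secale_sapiens is the root of the tree.
From Oryzias_vulgaris up to that node: 6 branches. From Secale_sapiens up to the same node: 3 branches. Total: 6 + 3 = 9.

9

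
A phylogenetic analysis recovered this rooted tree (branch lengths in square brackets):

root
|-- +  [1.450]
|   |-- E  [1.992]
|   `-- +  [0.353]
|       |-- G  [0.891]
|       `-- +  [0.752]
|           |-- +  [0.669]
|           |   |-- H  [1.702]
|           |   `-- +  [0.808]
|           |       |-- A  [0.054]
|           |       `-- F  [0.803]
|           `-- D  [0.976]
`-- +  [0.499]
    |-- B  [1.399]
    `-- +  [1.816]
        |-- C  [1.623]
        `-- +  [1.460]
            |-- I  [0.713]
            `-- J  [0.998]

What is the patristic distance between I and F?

The path runs I → … → MRCA → … → F; the MRCA is the root of the tree.
Branch lengths along that path: 0.713 + 1.460 + 1.816 + 0.499 + 1.450 + 0.353 + 0.752 + 0.669 + 0.808 + 0.803 = 9.323.

9.323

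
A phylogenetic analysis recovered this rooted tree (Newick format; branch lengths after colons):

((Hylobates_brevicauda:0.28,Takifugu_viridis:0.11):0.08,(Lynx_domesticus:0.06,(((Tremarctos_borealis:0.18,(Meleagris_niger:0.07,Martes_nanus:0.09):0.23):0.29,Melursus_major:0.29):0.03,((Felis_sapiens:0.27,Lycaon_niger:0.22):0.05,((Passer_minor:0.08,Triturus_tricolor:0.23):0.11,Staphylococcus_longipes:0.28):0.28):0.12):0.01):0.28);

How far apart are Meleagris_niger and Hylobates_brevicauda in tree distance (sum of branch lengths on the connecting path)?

1.27

The path runs Meleagris_niger → … → MRCA → … → Hylobates_brevicauda; the MRCA is the root of the tree.
Branch lengths along that path: 0.07 + 0.23 + 0.29 + 0.03 + 0.01 + 0.28 + 0.08 + 0.28 = 1.27.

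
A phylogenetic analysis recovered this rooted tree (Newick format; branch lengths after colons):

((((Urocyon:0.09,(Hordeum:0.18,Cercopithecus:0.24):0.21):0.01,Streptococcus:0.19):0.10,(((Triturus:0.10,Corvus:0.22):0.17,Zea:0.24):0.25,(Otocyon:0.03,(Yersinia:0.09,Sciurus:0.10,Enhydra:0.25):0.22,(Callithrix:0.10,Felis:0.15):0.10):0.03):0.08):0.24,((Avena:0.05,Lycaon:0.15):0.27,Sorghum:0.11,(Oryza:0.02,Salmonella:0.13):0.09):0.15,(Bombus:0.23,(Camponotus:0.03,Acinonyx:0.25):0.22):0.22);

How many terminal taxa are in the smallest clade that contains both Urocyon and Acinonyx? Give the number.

21

The MRCA of Urocyon and Acinonyx is the root, so the clade is the entire tree.
That clade contains 21 terminal taxa: Acinonyx, Avena, Bombus, Callithrix, Camponotus, Cercopithecus, Corvus, Enhydra, Felis, Hordeum, Lycaon, Oryza, Otocyon, Salmonella, Sciurus, Sorghum, Streptococcus, Triturus, Urocyon, Yersinia, Zea.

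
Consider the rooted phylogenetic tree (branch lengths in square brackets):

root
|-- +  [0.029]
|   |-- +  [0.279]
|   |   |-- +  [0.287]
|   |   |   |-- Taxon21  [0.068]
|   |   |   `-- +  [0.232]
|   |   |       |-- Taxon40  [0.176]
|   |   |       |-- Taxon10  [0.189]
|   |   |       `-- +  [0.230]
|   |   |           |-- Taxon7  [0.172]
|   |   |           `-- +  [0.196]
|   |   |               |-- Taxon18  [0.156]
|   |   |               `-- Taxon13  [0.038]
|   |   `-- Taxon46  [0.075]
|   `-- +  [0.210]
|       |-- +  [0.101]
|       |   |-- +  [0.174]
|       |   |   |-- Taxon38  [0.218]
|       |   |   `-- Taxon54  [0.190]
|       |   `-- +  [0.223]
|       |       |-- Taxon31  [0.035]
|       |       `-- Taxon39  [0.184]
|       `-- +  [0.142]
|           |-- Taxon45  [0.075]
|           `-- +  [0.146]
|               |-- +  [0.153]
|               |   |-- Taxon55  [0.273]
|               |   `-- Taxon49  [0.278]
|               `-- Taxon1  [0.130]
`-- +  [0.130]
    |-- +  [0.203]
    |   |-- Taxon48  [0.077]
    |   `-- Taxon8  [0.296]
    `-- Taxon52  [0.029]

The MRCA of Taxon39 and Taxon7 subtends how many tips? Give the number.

15

The MRCA of Taxon39 and Taxon7 is the node subtending (((Taxon21,(Taxon40,Taxon10,(Taxon7,(Taxon18,Taxon13)))),Taxon46),(((Taxon38,Taxon54),(Taxon31,Taxon39)),(Taxon45,((Taxon55,Taxon49),Taxon1)))).
That clade contains 15 terminal taxa: Taxon1, Taxon10, Taxon13, Taxon18, Taxon21, Taxon31, Taxon38, Taxon39, Taxon40, Taxon45, Taxon46, Taxon49, Taxon54, Taxon55, Taxon7.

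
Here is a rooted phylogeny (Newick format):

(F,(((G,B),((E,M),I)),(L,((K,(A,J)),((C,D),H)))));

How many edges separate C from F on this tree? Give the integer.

The MRCA of C and F is the root of the tree.
From C up to that node: 6 branches. From F up to the same node: 1 branch. Total: 6 + 1 = 7.

7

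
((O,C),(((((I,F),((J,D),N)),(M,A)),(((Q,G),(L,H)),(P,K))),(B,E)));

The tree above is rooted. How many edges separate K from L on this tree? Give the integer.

5

The MRCA of K and L is the node subtending (((Q,G),(L,H)),(P,K)).
From K up to that node: 2 branches. From L up to the same node: 3 branches. Total: 2 + 3 = 5.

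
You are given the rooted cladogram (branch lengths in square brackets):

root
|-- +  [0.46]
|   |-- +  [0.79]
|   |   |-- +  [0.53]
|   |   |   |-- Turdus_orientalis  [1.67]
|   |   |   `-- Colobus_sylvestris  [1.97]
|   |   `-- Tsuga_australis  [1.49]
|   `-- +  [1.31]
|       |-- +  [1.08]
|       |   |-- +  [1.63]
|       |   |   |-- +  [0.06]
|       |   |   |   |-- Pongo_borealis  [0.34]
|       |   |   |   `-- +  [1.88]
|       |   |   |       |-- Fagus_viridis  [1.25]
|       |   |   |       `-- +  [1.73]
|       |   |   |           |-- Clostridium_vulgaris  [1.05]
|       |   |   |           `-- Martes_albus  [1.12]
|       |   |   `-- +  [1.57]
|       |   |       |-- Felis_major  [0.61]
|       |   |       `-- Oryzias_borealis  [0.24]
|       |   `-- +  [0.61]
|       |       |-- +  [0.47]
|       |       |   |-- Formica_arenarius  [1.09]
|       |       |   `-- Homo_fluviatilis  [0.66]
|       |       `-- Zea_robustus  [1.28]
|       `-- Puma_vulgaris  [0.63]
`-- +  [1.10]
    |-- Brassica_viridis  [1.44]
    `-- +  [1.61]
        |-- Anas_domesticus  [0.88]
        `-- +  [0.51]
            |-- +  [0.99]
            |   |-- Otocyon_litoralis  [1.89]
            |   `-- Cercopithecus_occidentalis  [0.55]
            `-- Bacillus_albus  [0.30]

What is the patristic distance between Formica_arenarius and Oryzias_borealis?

5.61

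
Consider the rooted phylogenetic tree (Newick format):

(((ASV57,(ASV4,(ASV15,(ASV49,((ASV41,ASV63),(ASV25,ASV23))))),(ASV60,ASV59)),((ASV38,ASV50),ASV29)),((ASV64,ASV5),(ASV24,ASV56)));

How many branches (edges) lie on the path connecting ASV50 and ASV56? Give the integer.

7

The MRCA of ASV50 and ASV56 is the root of the tree.
From ASV50 up to that node: 4 branches. From ASV56 up to the same node: 3 branches. Total: 4 + 3 = 7.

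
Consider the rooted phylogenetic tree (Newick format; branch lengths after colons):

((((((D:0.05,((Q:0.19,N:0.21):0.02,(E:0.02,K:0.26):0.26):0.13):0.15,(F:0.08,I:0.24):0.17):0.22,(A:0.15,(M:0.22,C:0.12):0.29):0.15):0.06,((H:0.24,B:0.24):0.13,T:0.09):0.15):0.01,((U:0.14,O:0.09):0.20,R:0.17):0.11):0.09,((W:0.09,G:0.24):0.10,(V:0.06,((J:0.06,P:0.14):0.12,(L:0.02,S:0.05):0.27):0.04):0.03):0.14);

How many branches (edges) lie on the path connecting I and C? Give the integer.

6

The MRCA of I and C is the node subtending (((D,((Q,N),(E,K))),(F,I)),(A,(M,C))).
From I up to that node: 3 branches. From C up to the same node: 3 branches. Total: 3 + 3 = 6.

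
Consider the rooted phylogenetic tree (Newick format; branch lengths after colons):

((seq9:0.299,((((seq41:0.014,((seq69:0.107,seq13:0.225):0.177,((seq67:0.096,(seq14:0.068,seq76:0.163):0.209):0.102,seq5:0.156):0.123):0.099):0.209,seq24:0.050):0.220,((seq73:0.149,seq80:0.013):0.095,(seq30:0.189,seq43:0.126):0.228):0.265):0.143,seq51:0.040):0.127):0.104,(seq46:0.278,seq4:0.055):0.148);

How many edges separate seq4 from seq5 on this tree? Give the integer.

The MRCA of seq4 and seq5 is the root of the tree.
From seq4 up to that node: 2 branches. From seq5 up to the same node: 8 branches. Total: 2 + 8 = 10.

10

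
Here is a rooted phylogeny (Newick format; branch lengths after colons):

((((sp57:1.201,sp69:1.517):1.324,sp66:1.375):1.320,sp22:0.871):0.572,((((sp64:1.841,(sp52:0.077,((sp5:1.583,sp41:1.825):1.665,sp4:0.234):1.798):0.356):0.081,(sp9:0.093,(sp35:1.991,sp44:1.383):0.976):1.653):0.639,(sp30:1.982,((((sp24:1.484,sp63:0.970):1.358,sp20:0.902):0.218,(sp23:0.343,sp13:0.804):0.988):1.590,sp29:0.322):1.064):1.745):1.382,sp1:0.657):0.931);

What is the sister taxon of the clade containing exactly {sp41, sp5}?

sp4

The clade containing exactly {sp41, sp5} attaches to the tree at the node subtending ((sp5,sp41),sp4).
The other lineage descending from that same node — the sister group — is the single tip sp4.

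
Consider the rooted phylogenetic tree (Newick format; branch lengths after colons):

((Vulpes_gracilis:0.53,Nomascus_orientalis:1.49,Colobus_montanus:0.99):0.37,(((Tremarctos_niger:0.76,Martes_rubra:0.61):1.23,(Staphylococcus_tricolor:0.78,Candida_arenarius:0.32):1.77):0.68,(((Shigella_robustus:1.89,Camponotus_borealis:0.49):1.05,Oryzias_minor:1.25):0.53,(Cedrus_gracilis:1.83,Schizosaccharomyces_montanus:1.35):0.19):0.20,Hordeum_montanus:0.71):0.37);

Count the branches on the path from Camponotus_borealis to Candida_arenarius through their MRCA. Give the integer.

The MRCA of Camponotus_borealis and Candida_arenarius is the node subtending (((Tremarctos_niger,Martes_rubra),(Staphylococcus_tricolor,Candida_arenarius)),(((Shigella_robustus,Camponotus_borealis),Oryzias_minor),(Cedrus_gracilis,Schizosaccharomyces_montanus)),Hordeum_montanus).
From Camponotus_borealis up to that node: 4 branches. From Candida_arenarius up to the same node: 3 branches. Total: 4 + 3 = 7.

7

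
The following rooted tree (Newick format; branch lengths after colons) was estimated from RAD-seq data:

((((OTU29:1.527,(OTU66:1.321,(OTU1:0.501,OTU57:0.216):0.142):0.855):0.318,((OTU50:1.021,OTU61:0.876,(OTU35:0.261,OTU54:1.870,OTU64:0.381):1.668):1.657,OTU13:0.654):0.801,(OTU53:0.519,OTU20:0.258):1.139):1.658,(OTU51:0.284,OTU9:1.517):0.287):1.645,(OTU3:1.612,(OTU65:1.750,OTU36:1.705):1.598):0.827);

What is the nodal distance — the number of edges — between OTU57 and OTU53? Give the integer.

The MRCA of OTU57 and OTU53 is the node subtending ((OTU29,(OTU66,(OTU1,OTU57))),((OTU50,OTU61,(OTU35,OTU54,OTU64)),OTU13),(OTU53,OTU20)).
From OTU57 up to that node: 4 branches. From OTU53 up to the same node: 2 branches. Total: 4 + 2 = 6.

6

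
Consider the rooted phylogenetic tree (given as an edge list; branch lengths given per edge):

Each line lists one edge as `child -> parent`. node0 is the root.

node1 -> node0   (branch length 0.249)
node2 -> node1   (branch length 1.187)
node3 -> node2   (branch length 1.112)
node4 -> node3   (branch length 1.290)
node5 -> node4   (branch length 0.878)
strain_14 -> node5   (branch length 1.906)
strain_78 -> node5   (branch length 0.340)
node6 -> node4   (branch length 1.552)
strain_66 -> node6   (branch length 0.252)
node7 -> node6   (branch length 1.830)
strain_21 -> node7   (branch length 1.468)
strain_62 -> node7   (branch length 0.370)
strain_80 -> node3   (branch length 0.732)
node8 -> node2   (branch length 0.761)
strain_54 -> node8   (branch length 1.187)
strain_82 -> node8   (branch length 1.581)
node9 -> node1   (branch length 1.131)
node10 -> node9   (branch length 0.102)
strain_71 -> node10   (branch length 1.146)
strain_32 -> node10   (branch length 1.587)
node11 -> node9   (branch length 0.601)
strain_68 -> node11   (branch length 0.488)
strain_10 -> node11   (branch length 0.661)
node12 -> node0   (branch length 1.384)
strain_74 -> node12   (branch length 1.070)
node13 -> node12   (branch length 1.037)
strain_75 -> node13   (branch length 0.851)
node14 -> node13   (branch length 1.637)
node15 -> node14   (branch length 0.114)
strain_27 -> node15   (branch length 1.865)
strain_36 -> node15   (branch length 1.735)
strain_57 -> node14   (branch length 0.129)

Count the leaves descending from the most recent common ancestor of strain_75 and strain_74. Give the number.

The MRCA of strain_75 and strain_74 is the node subtending (strain_74,(strain_75,((strain_27,strain_36),strain_57))).
That clade contains 5 terminal taxa: strain_27, strain_36, strain_57, strain_74, strain_75.

5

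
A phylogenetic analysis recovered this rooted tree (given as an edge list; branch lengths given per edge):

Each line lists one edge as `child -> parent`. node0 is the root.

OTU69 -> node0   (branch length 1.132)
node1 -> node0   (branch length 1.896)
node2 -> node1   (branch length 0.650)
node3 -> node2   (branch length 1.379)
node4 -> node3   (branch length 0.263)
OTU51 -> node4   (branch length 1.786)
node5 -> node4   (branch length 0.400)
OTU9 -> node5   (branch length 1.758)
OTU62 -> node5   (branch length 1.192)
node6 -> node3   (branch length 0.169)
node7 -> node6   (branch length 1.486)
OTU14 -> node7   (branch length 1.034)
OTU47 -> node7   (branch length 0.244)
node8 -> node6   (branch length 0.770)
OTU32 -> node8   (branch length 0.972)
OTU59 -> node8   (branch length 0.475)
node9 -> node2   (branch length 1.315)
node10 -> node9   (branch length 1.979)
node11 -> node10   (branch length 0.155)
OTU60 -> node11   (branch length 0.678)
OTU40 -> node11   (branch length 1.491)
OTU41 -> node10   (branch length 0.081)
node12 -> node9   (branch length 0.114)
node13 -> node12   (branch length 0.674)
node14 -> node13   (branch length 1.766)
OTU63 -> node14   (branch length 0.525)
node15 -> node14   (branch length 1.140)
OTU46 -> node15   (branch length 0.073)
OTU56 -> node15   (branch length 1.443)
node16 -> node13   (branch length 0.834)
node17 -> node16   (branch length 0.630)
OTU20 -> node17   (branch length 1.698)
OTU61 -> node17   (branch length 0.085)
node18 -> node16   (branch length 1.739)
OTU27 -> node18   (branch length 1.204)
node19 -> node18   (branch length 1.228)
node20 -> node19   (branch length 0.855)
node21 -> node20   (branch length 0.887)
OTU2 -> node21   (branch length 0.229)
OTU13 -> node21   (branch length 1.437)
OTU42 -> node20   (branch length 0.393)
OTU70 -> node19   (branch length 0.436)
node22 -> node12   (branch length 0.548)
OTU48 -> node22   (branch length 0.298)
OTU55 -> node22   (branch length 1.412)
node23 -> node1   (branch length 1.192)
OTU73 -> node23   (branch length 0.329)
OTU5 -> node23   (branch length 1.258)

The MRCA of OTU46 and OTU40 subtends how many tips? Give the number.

The MRCA of OTU46 and OTU40 is the node subtending (((OTU60,OTU40),OTU41),(((OTU63,(OTU46,OTU56)),((OTU20,OTU61),(OTU27,(((OTU2,OTU13),OTU42),OTU70)))),(OTU48,OTU55))).
That clade contains 15 terminal taxa: OTU13, OTU2, OTU20, OTU27, OTU40, OTU41, OTU42, OTU46, OTU48, OTU55, OTU56, OTU60, OTU61, OTU63, OTU70.

15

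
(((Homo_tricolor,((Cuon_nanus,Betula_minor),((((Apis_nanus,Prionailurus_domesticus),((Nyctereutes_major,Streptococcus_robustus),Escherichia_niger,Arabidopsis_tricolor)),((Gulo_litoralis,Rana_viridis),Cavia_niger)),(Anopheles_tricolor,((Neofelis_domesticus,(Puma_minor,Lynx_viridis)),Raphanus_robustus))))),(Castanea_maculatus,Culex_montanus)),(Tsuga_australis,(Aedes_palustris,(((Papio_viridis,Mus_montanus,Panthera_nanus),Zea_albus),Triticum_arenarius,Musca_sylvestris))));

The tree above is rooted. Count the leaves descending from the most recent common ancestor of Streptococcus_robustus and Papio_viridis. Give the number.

The MRCA of Streptococcus_robustus and Papio_viridis is the root, so the clade is the entire tree.
That clade contains 27 terminal taxa: Aedes_palustris, Anopheles_tricolor, Apis_nanus, Arabidopsis_tricolor, Betula_minor, Castanea_maculatus, Cavia_niger, Culex_montanus, Cuon_nanus, Escherichia_niger, Gulo_litoralis, Homo_tricolor, Lynx_viridis, Mus_montanus, Musca_sylvestris, Neofelis_domesticus, Nyctereutes_major, Panthera_nanus, Papio_viridis, Prionailurus_domesticus, Puma_minor, Rana_viridis, Raphanus_robustus, Streptococcus_robustus, Triticum_arenarius, Tsuga_australis, Zea_albus.

27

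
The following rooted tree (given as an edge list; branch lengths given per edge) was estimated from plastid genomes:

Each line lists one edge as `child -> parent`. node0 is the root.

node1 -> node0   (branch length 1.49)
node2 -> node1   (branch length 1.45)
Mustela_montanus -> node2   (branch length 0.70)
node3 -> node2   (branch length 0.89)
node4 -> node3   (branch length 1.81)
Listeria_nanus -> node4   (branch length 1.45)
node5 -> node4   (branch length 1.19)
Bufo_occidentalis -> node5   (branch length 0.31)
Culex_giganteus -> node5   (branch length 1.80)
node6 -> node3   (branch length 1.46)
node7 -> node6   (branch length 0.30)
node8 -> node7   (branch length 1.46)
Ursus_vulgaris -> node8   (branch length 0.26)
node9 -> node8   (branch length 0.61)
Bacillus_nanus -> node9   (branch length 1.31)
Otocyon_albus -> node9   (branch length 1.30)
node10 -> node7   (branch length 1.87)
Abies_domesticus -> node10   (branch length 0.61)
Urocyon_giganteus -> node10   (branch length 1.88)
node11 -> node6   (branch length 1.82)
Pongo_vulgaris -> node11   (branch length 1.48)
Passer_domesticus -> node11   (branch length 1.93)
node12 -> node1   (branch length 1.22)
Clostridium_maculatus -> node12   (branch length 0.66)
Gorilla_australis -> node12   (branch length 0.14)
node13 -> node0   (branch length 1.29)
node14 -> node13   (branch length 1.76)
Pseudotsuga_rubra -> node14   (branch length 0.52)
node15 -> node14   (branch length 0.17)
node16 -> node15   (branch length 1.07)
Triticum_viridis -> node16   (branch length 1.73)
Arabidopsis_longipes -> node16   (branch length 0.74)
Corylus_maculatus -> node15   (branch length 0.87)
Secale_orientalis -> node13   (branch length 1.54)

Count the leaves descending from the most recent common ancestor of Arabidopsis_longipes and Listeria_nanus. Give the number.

18

The MRCA of Arabidopsis_longipes and Listeria_nanus is the root, so the clade is the entire tree.
That clade contains 18 terminal taxa: Abies_domesticus, Arabidopsis_longipes, Bacillus_nanus, Bufo_occidentalis, Clostridium_maculatus, Corylus_maculatus, Culex_giganteus, Gorilla_australis, Listeria_nanus, Mustela_montanus, Otocyon_albus, Passer_domesticus, Pongo_vulgaris, Pseudotsuga_rubra, Secale_orientalis, Triticum_viridis, Urocyon_giganteus, Ursus_vulgaris.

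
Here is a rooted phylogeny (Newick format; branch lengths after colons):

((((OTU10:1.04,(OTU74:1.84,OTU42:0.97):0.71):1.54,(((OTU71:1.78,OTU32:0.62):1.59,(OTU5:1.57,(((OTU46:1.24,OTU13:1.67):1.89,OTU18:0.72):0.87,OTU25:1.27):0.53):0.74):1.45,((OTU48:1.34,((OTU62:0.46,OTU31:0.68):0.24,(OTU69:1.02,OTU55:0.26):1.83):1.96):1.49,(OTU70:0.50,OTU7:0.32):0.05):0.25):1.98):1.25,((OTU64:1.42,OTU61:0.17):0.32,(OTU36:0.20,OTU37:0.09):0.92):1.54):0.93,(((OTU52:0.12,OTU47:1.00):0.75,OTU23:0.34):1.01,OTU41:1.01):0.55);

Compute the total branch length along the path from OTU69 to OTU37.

12.33

The path runs OTU69 → … → MRCA → … → OTU37; the MRCA is the node subtending (((OTU10,(OTU74,OTU42)),(((OTU71,OTU32),(OTU5,(((OTU46,OTU13),OTU18),OTU25))),((OTU48,((OTU62,OTU31),(OTU69,OTU55))),(OTU70,OTU7)))),((OTU64,OTU61),(OTU36,OTU37))).
Branch lengths along that path: 1.02 + 1.83 + 1.96 + 1.49 + 0.25 + 1.98 + 1.25 + 1.54 + 0.92 + 0.09 = 12.33.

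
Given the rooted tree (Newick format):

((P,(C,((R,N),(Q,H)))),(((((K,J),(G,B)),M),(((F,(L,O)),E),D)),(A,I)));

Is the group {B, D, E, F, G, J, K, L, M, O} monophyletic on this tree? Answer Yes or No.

Yes

The most recent common ancestor of these taxa subtends ((((K,J),(G,B)),M),(((F,(L,O)),E),D)).
That clade has exactly 10 tips — every listed taxon and nothing else — so the group is monophyletic.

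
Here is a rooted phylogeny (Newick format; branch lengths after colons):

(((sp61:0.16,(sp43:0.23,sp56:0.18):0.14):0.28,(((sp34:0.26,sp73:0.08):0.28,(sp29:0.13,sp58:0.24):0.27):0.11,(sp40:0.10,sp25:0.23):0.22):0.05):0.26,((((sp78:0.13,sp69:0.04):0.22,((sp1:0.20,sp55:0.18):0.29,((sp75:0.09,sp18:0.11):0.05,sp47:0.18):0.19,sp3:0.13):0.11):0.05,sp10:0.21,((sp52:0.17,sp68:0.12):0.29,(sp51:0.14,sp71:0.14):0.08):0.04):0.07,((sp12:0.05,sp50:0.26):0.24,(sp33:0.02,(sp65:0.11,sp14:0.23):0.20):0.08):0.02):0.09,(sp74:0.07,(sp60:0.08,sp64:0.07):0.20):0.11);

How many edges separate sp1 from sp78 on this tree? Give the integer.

5

The MRCA of sp1 and sp78 is the node subtending ((sp78,sp69),((sp1,sp55),((sp75,sp18),sp47),sp3)).
From sp1 up to that node: 3 branches. From sp78 up to the same node: 2 branches. Total: 3 + 2 = 5.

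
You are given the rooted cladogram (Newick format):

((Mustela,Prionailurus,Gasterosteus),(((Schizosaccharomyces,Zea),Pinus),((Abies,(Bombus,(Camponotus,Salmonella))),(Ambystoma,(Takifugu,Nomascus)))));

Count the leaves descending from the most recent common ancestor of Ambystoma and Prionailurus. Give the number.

13

The MRCA of Ambystoma and Prionailurus is the root, so the clade is the entire tree.
That clade contains 13 terminal taxa: Abies, Ambystoma, Bombus, Camponotus, Gasterosteus, Mustela, Nomascus, Pinus, Prionailurus, Salmonella, Schizosaccharomyces, Takifugu, Zea.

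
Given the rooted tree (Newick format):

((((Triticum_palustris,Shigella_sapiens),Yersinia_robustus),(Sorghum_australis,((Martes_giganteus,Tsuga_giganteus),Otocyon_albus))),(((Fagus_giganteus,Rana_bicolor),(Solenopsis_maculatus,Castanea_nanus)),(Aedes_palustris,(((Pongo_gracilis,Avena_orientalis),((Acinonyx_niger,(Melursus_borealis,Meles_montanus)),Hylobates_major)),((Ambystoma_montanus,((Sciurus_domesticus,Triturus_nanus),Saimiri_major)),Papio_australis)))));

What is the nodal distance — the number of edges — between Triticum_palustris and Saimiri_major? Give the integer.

11

The MRCA of Triticum_palustris and Saimiri_major is the root of the tree.
From Triticum_palustris up to that node: 4 branches. From Saimiri_major up to the same node: 7 branches. Total: 4 + 7 = 11.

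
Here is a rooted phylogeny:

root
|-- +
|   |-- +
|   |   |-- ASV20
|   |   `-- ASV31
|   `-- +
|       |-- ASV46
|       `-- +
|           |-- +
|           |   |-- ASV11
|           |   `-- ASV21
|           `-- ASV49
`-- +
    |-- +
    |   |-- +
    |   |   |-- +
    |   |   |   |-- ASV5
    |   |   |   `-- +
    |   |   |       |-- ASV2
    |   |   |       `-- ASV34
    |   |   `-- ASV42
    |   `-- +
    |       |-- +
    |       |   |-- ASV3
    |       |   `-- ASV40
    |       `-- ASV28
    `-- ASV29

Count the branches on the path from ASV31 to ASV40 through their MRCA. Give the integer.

8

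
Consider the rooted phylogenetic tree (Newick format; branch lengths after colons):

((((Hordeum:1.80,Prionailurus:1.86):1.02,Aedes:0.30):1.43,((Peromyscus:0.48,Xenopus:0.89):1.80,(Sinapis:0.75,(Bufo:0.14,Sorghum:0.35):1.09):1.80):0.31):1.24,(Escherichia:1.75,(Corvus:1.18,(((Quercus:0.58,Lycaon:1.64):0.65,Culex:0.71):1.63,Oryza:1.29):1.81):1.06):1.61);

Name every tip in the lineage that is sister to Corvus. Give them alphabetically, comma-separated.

Corvus attaches to the tree at the node subtending (Corvus,(((Quercus,Lycaon),Culex),Oryza)).
The other lineage descending from that same node — the sister group — is (((Quercus,Lycaon),Culex),Oryza); its 4 tips in alphabetical order are the answer.

Culex, Lycaon, Oryza, Quercus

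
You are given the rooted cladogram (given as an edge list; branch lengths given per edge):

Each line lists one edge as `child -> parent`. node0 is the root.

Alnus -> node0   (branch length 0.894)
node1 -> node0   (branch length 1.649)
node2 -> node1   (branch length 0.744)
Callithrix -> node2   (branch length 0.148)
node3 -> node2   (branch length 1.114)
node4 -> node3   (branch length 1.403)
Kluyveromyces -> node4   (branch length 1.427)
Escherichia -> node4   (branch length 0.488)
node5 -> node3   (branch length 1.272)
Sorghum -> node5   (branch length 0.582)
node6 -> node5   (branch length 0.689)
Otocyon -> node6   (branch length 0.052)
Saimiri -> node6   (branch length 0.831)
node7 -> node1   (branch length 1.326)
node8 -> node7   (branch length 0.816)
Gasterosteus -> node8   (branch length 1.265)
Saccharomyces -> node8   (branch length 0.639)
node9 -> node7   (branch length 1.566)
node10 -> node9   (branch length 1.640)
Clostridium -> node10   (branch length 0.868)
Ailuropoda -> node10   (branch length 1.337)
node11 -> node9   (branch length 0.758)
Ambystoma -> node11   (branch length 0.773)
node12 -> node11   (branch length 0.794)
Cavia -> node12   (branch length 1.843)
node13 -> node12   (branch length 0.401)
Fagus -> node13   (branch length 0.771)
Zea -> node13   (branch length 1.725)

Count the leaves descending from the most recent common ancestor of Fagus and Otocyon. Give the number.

14

The MRCA of Fagus and Otocyon is the node subtending ((Callithrix,((Kluyveromyces,Escherichia),(Sorghum,(Otocyon,Saimiri)))),((Gasterosteus,Saccharomyces),((Clostridium,Ailuropoda),(Ambystoma,(Cavia,(Fagus,Zea)))))).
That clade contains 14 terminal taxa: Ailuropoda, Ambystoma, Callithrix, Cavia, Clostridium, Escherichia, Fagus, Gasterosteus, Kluyveromyces, Otocyon, Saccharomyces, Saimiri, Sorghum, Zea.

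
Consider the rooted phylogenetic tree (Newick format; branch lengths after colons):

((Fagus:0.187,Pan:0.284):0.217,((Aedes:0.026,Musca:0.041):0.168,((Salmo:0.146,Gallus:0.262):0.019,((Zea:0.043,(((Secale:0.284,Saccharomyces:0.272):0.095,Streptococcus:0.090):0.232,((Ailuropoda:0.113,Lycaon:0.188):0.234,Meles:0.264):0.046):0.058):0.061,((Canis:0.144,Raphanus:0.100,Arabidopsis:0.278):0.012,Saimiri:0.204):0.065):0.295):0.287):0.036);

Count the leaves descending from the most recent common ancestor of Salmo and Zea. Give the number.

13

The MRCA of Salmo and Zea is the node subtending ((Salmo,Gallus),((Zea,(((Secale,Saccharomyces),Streptococcus),((Ailuropoda,Lycaon),Meles))),((Canis,Raphanus,Arabidopsis),Saimiri))).
That clade contains 13 terminal taxa: Ailuropoda, Arabidopsis, Canis, Gallus, Lycaon, Meles, Raphanus, Saccharomyces, Saimiri, Salmo, Secale, Streptococcus, Zea.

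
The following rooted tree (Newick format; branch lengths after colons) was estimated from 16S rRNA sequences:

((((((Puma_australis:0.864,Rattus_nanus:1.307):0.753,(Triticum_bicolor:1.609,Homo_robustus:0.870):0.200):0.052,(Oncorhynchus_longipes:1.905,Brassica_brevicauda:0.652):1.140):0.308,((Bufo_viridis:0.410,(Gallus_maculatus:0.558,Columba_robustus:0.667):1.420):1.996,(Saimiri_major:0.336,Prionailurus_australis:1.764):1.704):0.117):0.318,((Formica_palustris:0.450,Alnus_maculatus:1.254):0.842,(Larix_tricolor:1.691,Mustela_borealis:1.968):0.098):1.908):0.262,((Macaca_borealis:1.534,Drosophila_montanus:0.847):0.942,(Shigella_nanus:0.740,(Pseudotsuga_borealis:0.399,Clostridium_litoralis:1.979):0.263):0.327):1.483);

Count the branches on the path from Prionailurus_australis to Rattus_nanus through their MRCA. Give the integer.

7

The MRCA of Prionailurus_australis and Rattus_nanus is the node subtending ((((Puma_australis,Rattus_nanus),(Triticum_bicolor,Homo_robustus)),(Oncorhynchus_longipes,Brassica_brevicauda)),((Bufo_viridis,(Gallus_maculatus,Columba_robustus)),(Saimiri_major,Prionailurus_australis))).
From Prionailurus_australis up to that node: 3 branches. From Rattus_nanus up to the same node: 4 branches. Total: 3 + 4 = 7.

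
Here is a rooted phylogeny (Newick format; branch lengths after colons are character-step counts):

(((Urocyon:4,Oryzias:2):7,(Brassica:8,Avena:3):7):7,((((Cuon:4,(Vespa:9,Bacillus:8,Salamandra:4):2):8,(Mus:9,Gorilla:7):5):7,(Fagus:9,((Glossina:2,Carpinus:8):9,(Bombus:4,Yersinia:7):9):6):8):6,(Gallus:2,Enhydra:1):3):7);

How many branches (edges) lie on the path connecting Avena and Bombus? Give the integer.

9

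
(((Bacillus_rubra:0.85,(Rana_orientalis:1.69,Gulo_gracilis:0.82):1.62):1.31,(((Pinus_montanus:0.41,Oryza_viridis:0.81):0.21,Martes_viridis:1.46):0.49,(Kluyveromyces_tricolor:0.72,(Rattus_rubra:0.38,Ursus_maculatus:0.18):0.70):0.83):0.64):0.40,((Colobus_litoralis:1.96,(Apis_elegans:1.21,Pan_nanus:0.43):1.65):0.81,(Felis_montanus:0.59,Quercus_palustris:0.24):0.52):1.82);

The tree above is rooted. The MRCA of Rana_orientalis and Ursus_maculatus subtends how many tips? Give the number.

The MRCA of Rana_orientalis and Ursus_maculatus is the node subtending ((Bacillus_rubra,(Rana_orientalis,Gulo_gracilis)),(((Pinus_montanus,Oryza_viridis),Martes_viridis),(Kluyveromyces_tricolor,(Rattus_rubra,Ursus_maculatus)))).
That clade contains 9 terminal taxa: Bacillus_rubra, Gulo_gracilis, Kluyveromyces_tricolor, Martes_viridis, Oryza_viridis, Pinus_montanus, Rana_orientalis, Rattus_rubra, Ursus_maculatus.

9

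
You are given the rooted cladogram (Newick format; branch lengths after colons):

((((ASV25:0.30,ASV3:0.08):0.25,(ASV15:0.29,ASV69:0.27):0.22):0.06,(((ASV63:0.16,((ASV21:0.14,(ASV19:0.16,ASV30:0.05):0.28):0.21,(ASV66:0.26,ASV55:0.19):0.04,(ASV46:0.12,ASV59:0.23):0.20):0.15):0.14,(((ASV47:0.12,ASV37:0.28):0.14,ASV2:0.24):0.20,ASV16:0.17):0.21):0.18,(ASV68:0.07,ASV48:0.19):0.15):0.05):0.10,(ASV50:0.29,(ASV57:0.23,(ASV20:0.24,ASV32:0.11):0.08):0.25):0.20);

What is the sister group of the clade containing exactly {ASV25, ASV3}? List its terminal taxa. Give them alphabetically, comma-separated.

ASV15, ASV69

The clade containing exactly {ASV25, ASV3} attaches to the tree at the node subtending ((ASV25,ASV3),(ASV15,ASV69)).
The other lineage descending from that same node — the sister group — is (ASV15,ASV69); its 2 tips in alphabetical order are the answer.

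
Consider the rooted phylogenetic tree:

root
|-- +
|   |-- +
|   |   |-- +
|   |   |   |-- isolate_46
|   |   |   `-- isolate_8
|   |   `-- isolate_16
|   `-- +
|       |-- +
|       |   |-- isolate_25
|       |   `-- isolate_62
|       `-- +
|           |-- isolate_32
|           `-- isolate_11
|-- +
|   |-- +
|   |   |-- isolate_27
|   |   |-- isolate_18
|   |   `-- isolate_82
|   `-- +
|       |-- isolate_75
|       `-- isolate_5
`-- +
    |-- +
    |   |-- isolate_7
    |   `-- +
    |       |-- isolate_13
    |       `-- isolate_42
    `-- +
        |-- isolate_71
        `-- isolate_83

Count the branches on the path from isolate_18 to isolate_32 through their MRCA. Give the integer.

7

The MRCA of isolate_18 and isolate_32 is the root of the tree.
From isolate_18 up to that node: 3 branches. From isolate_32 up to the same node: 4 branches. Total: 3 + 4 = 7.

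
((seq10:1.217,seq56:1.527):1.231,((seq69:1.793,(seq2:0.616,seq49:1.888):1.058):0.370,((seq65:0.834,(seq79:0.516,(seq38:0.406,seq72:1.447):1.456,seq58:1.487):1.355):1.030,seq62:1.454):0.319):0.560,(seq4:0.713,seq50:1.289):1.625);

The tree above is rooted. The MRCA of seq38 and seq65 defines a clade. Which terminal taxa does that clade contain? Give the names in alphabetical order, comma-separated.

seq38, seq58, seq65, seq72, seq79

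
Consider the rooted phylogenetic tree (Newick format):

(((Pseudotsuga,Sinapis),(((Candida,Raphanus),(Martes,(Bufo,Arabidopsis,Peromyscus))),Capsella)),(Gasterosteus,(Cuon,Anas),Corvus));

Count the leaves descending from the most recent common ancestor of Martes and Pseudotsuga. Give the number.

9

The MRCA of Martes and Pseudotsuga is the node subtending ((Pseudotsuga,Sinapis),(((Candida,Raphanus),(Martes,(Bufo,Arabidopsis,Peromyscus))),Capsella)).
That clade contains 9 terminal taxa: Arabidopsis, Bufo, Candida, Capsella, Martes, Peromyscus, Pseudotsuga, Raphanus, Sinapis.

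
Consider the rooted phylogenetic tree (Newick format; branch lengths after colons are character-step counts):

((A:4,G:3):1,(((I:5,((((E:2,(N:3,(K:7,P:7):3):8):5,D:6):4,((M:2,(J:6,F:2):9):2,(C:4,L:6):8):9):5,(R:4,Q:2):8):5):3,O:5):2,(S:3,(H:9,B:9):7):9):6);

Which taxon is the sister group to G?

A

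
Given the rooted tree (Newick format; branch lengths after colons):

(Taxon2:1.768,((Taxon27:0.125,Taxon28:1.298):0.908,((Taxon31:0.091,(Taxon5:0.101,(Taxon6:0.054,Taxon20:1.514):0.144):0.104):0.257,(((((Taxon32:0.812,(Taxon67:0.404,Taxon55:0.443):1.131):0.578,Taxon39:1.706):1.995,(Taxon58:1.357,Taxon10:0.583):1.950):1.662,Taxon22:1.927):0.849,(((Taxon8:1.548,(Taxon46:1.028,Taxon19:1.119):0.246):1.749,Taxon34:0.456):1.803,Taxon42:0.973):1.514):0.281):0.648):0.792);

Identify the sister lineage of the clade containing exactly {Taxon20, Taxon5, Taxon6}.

Taxon31

The clade containing exactly {Taxon20, Taxon5, Taxon6} attaches to the tree at the node subtending (Taxon31,(Taxon5,(Taxon6,Taxon20))).
The other lineage descending from that same node — the sister group — is the single tip Taxon31.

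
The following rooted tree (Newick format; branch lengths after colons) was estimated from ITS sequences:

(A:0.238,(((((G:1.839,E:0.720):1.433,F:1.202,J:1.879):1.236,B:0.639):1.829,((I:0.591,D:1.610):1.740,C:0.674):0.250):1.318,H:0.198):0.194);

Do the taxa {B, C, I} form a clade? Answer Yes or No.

No

The MRCA of the listed taxa subtends ((((G,E),F,J),B),((I,D),C)).
That clade also contains D, E, F, G, J, which are not in the proposed group, so the group is not monophyletic.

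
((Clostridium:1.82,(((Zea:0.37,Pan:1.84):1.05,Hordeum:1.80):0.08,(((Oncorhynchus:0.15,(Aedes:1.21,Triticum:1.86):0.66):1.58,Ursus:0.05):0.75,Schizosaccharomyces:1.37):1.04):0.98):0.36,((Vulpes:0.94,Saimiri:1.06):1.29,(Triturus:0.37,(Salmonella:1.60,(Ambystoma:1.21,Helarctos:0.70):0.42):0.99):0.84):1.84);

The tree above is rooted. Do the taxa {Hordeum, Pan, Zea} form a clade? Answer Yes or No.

Yes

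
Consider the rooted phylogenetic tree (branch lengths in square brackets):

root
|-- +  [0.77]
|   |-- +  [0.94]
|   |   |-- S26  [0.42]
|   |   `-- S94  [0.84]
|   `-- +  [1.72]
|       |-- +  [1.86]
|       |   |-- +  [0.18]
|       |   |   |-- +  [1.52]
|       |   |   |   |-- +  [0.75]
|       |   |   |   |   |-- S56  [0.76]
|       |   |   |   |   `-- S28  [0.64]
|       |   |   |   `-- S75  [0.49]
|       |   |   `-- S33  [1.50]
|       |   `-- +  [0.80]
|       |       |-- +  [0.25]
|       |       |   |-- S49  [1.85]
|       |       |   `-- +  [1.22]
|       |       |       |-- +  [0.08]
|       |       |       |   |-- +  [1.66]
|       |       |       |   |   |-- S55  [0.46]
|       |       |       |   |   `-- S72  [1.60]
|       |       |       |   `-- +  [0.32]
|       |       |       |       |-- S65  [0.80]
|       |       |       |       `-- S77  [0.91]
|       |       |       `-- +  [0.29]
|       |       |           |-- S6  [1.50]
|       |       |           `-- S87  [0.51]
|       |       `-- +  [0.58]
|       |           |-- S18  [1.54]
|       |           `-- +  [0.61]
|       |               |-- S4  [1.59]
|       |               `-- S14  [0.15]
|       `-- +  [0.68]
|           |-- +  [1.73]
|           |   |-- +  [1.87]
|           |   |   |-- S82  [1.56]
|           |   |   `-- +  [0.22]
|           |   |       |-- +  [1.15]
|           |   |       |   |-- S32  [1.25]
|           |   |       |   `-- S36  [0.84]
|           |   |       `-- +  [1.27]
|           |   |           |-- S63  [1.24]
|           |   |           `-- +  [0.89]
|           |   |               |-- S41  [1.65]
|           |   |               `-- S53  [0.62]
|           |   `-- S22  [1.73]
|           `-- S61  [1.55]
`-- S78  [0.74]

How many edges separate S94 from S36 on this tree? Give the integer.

The MRCA of S94 and S36 is the node subtending ((S26,S94),(((((S56,S28),S75),S33),((S49,(((S55,S72),(S65,S77)),(S6,S87))),(S18,(S4,S14)))),(((S82,((S32,S36),(S63,(S41,S53)))),S22),S61))).
From S94 up to that node: 2 branches. From S36 up to the same node: 7 branches. Total: 2 + 7 = 9.

9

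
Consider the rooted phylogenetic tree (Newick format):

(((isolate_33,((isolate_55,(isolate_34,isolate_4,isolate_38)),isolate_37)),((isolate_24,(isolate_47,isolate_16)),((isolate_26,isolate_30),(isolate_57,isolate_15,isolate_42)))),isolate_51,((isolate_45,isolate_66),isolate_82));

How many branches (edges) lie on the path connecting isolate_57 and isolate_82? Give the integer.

7

The MRCA of isolate_57 and isolate_82 is the root of the tree.
From isolate_57 up to that node: 5 branches. From isolate_82 up to the same node: 2 branches. Total: 5 + 2 = 7.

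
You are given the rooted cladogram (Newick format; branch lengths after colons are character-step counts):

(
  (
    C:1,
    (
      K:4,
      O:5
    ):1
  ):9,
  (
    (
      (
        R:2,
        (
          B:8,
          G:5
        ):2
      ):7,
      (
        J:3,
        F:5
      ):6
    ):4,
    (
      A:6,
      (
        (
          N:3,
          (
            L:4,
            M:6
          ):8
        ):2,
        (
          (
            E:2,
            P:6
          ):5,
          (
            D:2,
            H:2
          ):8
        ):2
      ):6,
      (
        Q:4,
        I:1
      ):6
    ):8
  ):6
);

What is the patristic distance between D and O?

47

The path runs D → … → MRCA → … → O; the MRCA is the root of the tree.
Branch lengths along that path: 2 + 8 + 2 + 6 + 8 + 6 + 9 + 1 + 5 = 47.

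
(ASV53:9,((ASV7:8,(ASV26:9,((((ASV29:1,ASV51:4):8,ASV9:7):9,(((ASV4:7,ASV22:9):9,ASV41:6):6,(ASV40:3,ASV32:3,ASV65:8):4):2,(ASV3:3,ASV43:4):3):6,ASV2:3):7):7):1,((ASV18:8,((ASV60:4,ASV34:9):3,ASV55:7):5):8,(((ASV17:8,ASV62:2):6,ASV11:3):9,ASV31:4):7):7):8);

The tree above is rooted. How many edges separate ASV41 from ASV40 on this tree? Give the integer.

4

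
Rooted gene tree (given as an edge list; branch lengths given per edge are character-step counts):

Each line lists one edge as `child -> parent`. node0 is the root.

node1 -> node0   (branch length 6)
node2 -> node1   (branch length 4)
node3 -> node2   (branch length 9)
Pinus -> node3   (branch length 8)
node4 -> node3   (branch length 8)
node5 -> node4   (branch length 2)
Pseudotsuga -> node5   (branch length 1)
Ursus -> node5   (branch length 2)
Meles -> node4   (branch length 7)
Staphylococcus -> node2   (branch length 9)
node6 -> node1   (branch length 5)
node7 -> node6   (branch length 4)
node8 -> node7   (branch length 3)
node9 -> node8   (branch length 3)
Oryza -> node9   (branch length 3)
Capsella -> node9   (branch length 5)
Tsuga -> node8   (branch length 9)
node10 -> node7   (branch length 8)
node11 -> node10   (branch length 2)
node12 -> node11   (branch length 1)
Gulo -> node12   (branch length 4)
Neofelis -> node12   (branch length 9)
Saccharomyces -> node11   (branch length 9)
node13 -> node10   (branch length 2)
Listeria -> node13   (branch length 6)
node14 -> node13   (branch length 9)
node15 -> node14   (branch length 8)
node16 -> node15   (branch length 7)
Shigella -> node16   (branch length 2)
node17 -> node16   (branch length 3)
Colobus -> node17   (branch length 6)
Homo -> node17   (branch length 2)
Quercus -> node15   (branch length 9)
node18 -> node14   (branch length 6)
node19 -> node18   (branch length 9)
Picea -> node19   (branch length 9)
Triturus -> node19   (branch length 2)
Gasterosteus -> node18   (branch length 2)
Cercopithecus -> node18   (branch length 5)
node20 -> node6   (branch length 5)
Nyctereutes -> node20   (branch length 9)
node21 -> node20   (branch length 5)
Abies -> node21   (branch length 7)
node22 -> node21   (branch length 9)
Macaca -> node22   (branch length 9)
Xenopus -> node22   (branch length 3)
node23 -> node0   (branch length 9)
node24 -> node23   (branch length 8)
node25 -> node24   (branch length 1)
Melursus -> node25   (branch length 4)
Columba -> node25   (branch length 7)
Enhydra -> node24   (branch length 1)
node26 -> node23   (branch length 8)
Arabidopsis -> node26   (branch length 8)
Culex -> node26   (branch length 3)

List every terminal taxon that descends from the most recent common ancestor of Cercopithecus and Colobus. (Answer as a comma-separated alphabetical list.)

Tracing Cercopithecus: it sits inside ((Picea,Triturus),Gasterosteus,Cercopithecus).
Tracing Colobus: it sits inside (Colobus,Homo).
The smallest clade enclosing both is (((Shigella,(Colobus,Homo)),Quercus),((Picea,Triturus),Gasterosteus,Cercopithecus)); the answer is its 8 terminal taxa in alphabetical order.

Cercopithecus, Colobus, Gasterosteus, Homo, Picea, Quercus, Shigella, Triturus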